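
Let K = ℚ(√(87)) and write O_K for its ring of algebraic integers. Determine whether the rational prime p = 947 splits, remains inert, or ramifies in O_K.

87 mod 4 = 3, hence disc K = 4·87 = 348 and O_K = ℤ[√87].
Since gcd(947, 348) = 1 the prime 947 does not ramify.
Compute (87/947) via Euler: 87^((947-1)/2) mod 947 = 946, so (87/947) = -1.
Legendre symbol -1 ⇒ 947 is inert.

inert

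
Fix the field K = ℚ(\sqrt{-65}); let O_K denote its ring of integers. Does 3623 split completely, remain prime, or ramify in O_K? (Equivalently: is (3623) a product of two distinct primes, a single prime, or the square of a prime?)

Since -65 ≢ 1 mod 4, the ring of integers is ℤ[√-65] with discriminant 4·(-65) = -260.
disc(K) = -260 is not divisible by 3623; 3623 is unramified.
Legendre symbol by Euler's criterion: (-65/3623) ≡ (-65)^1811 ≡ 1 (mod 3623), i.e. (-65/3623) = 1.
Legendre symbol 1 ⇒ 3623 is split.

split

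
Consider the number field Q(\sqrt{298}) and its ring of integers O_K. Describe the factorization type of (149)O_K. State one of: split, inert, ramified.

ramified

298 mod 4 = 2, hence disc K = 4·298 = 1192 and O_K = ℤ[√298].
Ramification test: 149 | 1192. The prime 149 ramifies in K.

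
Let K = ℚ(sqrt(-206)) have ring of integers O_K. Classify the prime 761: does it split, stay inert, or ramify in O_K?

p is inert

Since -206 ≢ 1 mod 4, the ring of integers is ℤ[√-206] with discriminant 4·(-206) = -824.
disc(K) = -824 is not divisible by 761; 761 is unramified.
Euler's criterion: (-206)^380 mod 761 = 760. Thus (-206|761) = -1.
d is a non-residue mod p, hence 761 remains inert in O_K.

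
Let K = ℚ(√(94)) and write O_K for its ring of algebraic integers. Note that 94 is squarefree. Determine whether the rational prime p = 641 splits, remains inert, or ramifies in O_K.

remains prime (inert)

Since 94 ≢ 1 mod 4, the ring of integers is ℤ[√94] with discriminant 4·94 = 376.
641 ∤ 376, so 641 is unramified.
Compute (94/641) via Euler: 94^((641-1)/2) mod 641 = 640, so (94/641) = -1.
d is a non-residue mod p, hence 641 remains inert in O_K.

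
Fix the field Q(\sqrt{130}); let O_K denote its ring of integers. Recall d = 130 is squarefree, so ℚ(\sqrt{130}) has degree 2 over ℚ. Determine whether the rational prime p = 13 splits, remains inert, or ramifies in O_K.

Since 130 ≢ 1 mod 4, the ring of integers is ℤ[√130] with discriminant 4·130 = 520.
disc(K) = 520 = 13·40, so p = 13 is ramified.

ramified — (13) = 𝔭²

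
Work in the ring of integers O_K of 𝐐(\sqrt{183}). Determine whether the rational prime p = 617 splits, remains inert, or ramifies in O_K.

split

183 mod 4 = 3, hence disc K = 4·183 = 732 and O_K = ℤ[√183].
617 ∤ 732, so 617 is unramified.
Euler's criterion: 183^308 mod 617 = 1. Thus (183|617) = 1.
Legendre symbol 1 ⇒ 617 is split.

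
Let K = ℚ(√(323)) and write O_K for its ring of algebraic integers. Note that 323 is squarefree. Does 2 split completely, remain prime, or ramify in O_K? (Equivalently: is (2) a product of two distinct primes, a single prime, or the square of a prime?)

ramified — (2) = 𝔭²

Since 323 ≢ 1 mod 4, the ring of integers is ℤ[√323] with discriminant 4·323 = 1292.
Ramification test: 2 | 1292. The prime 2 ramifies in K.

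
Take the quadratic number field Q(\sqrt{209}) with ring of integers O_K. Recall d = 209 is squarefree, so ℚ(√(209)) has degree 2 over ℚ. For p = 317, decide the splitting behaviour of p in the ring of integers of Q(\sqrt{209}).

Since 209 ≡ 1 mod 4, the ring of integers is ℤ[(1+√209)/2] with discriminant 209.
Since gcd(317, 209) = 1 the prime 317 does not ramify.
Legendre symbol by Euler's criterion: (209/317) ≡ 209^158 ≡ 316 (mod 317), i.e. (209/317) = -1.
(209/317) = -1, so 317 is inert.

inert — (317) stays prime in O_K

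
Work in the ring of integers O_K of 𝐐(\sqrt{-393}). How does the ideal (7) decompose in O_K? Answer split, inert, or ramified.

d = -393 ≡ 3 (mod 4), so O_K = ℤ[√-393] and disc(K) = 4d = -1572.
7 ∤ -1572, so 7 is unramified.
Legendre symbol by Euler's criterion: (-393/7) ≡ (-393)^3 ≡ 6 (mod 7), i.e. (-393/7) = -1.
Legendre symbol -1 ⇒ 7 is inert.

inert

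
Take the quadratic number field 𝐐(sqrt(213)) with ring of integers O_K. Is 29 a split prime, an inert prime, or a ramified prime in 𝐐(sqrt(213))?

d = 213 ≡ 1 (mod 4), so O_K = ℤ[(1+√213)/2] and disc(K) = d = 213.
Since gcd(29, 213) = 1 the prime 29 does not ramify.
(213/29) = 10^14 mod 29 = 28, giving Legendre symbol -1.
(213/29) = -1, so 29 is inert.

29 remains inert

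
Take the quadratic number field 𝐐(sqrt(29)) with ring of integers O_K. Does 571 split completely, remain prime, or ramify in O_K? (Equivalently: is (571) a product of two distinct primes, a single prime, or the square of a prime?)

571 splits in O_K

d = 29 ≡ 1 (mod 4), so O_K = ℤ[(1+√29)/2] and disc(K) = d = 29.
Since gcd(571, 29) = 1 the prime 571 does not ramify.
(29/571) = 29^285 mod 571 = 1, giving Legendre symbol 1.
d is a quadratic residue mod p, hence 571 splits in O_K.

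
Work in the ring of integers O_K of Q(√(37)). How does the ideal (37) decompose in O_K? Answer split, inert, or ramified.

37 is ramified

37 mod 4 = 1, hence disc K = 37 and O_K = ℤ[(1+√37)/2].
disc(K) = 37 = 37·1, so p = 37 is ramified.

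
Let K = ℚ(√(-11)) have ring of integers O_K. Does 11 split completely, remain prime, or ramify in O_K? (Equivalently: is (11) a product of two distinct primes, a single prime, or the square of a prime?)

-11 mod 4 = 1, hence disc K = -11 and O_K = ℤ[(1+√-11)/2].
11 divides disc(K) = -11, so 11 ramifies.

ramifies in O_K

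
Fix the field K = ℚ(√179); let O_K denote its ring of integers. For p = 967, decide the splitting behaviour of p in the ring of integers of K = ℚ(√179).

Since 179 ≢ 1 mod 4, the ring of integers is ℤ[√179] with discriminant 4·179 = 716.
disc(K) = 716 is not divisible by 967; 967 is unramified.
Legendre symbol by Euler's criterion: (179/967) ≡ 179^483 ≡ 1 (mod 967), i.e. (179/967) = 1.
d is a quadratic residue mod p, hence 967 splits in O_K.

967 splits in O_K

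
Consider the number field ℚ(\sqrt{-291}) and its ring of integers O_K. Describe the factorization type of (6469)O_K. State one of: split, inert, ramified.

-291 mod 4 = 1, hence disc K = -291 and O_K = ℤ[(1+√-291)/2].
disc(K) = -291 is not divisible by 6469; 6469 is unramified.
(-291/6469) = 6178^3234 mod 6469 = 6468, giving Legendre symbol -1.
Legendre symbol -1 ⇒ 6469 is inert.

inert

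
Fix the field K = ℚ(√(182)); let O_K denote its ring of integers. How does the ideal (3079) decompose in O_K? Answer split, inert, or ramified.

d = 182 ≡ 2 (mod 4), so O_K = ℤ[√182] and disc(K) = 4d = 728.
disc(K) = 728 is not divisible by 3079; 3079 is unramified.
(182/3079) = 182^1539 mod 3079 = 3078, giving Legendre symbol -1.
(182/3079) = -1, so 3079 is inert.

p is inert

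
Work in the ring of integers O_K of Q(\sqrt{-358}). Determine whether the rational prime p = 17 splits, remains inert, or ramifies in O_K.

-358 mod 4 = 2, hence disc K = 4·(-358) = -1432 and O_K = ℤ[√-358].
Since gcd(17, -1432) = 1 the prime 17 does not ramify.
Euler's criterion: (-358)^8 mod 17 = 1. Thus (-358|17) = 1.
(-358/17) = 1, so 17 splits.

splits completely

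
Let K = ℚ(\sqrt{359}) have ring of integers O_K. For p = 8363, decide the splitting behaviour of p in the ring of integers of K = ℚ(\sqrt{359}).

359 mod 4 = 3, hence disc K = 4·359 = 1436 and O_K = ℤ[√359].
8363 ∤ 1436, so 8363 is unramified.
Legendre symbol by Euler's criterion: (359/8363) ≡ 359^4181 ≡ 1 (mod 8363), i.e. (359/8363) = 1.
Legendre symbol 1 ⇒ 8363 is split.

p splits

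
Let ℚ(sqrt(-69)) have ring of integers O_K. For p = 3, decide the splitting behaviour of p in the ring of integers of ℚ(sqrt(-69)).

ramified — (3) = 𝔭²

d = -69 ≡ 3 (mod 4), so O_K = ℤ[√-69] and disc(K) = 4d = -276.
Ramification test: 3 | -276. The prime 3 ramifies in K.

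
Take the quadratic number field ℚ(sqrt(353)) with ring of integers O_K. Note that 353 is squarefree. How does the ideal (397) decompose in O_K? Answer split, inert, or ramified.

p splits

353 mod 4 = 1, hence disc K = 353 and O_K = ℤ[(1+√353)/2].
397 ∤ 353, so 397 is unramified.
Legendre symbol by Euler's criterion: (353/397) ≡ 353^198 ≡ 1 (mod 397), i.e. (353/397) = 1.
(353/397) = 1, so 397 splits.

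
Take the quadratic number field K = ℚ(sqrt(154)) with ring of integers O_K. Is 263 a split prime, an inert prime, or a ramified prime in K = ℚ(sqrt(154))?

Since 154 ≢ 1 mod 4, the ring of integers is ℤ[√154] with discriminant 4·154 = 616.
Since gcd(263, 616) = 1 the prime 263 does not ramify.
Euler's criterion: 154^131 mod 263 = 262. Thus (154|263) = -1.
Legendre symbol -1 ⇒ 263 is inert.

p is inert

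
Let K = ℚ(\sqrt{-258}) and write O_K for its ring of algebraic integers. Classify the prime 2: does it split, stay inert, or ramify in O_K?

-258 mod 4 = 2, hence disc K = 4·(-258) = -1032 and O_K = ℤ[√-258].
2 divides disc(K) = -1032, so 2 ramifies.

ramifies in O_K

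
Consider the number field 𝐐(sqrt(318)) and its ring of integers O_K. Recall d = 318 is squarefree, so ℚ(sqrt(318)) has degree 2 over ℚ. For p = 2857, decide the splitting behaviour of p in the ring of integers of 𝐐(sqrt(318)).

Since 318 ≢ 1 mod 4, the ring of integers is ℤ[√318] with discriminant 4·318 = 1272.
2857 ∤ 1272, so 2857 is unramified.
Legendre symbol by Euler's criterion: (318/2857) ≡ 318^1428 ≡ 2856 (mod 2857), i.e. (318/2857) = -1.
(318/2857) = -1, so 2857 is inert.

inert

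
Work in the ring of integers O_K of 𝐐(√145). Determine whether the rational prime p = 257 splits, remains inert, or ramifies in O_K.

d = 145 ≡ 1 (mod 4), so O_K = ℤ[(1+√145)/2] and disc(K) = d = 145.
257 ∤ 145, so 257 is unramified.
Euler's criterion: 145^128 mod 257 = 256. Thus (145|257) = -1.
(145/257) = -1, so 257 is inert.

inert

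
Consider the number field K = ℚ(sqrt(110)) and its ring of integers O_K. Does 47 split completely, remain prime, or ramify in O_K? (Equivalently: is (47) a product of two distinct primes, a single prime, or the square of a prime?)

split — (47) = 𝔭₁𝔭₂ with 𝔭₁ ≠ 𝔭₂

d = 110 ≡ 2 (mod 4), so O_K = ℤ[√110] and disc(K) = 4d = 440.
disc(K) = 440 is not divisible by 47; 47 is unramified.
(110/47) = 16^23 mod 47 = 1, giving Legendre symbol 1.
Legendre symbol 1 ⇒ 47 is split.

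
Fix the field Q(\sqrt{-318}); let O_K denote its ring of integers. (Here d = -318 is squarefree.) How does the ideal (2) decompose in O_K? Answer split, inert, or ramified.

ramified — (2) = 𝔭²

-318 mod 4 = 2, hence disc K = 4·(-318) = -1272 and O_K = ℤ[√-318].
disc(K) = -1272 = 2·(-636), so p = 2 is ramified.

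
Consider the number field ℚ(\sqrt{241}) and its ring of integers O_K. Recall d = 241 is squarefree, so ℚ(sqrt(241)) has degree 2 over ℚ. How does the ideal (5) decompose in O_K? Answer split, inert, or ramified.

split

241 mod 4 = 1, hence disc K = 241 and O_K = ℤ[(1+√241)/2].
disc(K) = 241 is not divisible by 5; 5 is unramified.
Euler's criterion: 241^2 mod 5 = 1. Thus (241|5) = 1.
d is a quadratic residue mod p, hence 5 splits in O_K.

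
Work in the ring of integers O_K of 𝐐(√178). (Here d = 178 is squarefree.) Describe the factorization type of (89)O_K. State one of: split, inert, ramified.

d = 178 ≡ 2 (mod 4), so O_K = ℤ[√178] and disc(K) = 4d = 712.
disc(K) = 712 = 89·8, so p = 89 is ramified.

p ramifies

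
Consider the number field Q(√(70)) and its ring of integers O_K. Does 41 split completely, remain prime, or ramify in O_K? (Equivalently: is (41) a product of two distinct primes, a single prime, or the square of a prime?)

p is inert

d = 70 ≡ 2 (mod 4), so O_K = ℤ[√70] and disc(K) = 4d = 280.
Since gcd(41, 280) = 1 the prime 41 does not ramify.
Compute (70/41) via Euler: 29^((41-1)/2) mod 41 = 40, so (70/41) = -1.
d is a non-residue mod p, hence 41 remains inert in O_K.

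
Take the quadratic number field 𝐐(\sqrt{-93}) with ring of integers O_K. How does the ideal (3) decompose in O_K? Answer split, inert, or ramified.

Since -93 ≢ 1 mod 4, the ring of integers is ℤ[√-93] with discriminant 4·(-93) = -372.
Ramification test: 3 | -372. The prime 3 ramifies in K.

ramifies in O_K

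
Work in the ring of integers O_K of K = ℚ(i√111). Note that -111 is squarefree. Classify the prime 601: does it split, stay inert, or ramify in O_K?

-111 mod 4 = 1, hence disc K = -111 and O_K = ℤ[(1+√-111)/2].
disc(K) = -111 is not divisible by 601; 601 is unramified.
Legendre symbol by Euler's criterion: (-111/601) ≡ (-111)^300 ≡ 1 (mod 601), i.e. (-111/601) = 1.
(-111/601) = 1, so 601 splits.

601 splits in O_K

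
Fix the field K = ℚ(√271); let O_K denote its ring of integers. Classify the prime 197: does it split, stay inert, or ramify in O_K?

inert — (197) stays prime in O_K

Since 271 ≢ 1 mod 4, the ring of integers is ℤ[√271] with discriminant 4·271 = 1084.
197 ∤ 1084, so 197 is unramified.
(271/197) = 74^98 mod 197 = 196, giving Legendre symbol -1.
d is a non-residue mod p, hence 197 remains inert in O_K.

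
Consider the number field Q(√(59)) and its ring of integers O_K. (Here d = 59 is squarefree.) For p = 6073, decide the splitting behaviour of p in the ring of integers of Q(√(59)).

d = 59 ≡ 3 (mod 4), so O_K = ℤ[√59] and disc(K) = 4d = 236.
6073 ∤ 236, so 6073 is unramified.
(59/6073) = 59^3036 mod 6073 = 6072, giving Legendre symbol -1.
Legendre symbol -1 ⇒ 6073 is inert.

6073 remains inert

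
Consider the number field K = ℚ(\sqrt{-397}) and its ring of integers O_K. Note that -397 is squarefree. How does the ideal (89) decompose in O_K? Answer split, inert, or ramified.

Since -397 ≢ 1 mod 4, the ring of integers is ℤ[√-397] with discriminant 4·(-397) = -1588.
Since gcd(89, -1588) = 1 the prime 89 does not ramify.
Compute (-397/89) via Euler: 48^((89-1)/2) mod 89 = 88, so (-397/89) = -1.
(-397/89) = -1, so 89 is inert.

remains prime (inert)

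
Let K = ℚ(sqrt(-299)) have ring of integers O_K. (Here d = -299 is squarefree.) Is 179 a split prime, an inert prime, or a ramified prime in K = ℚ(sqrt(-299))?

-299 mod 4 = 1, hence disc K = -299 and O_K = ℤ[(1+√-299)/2].
179 ∤ -299, so 179 is unramified.
Compute (-299/179) via Euler: 59^((179-1)/2) mod 179 = 1, so (-299/179) = 1.
(-299/179) = 1, so 179 splits.

split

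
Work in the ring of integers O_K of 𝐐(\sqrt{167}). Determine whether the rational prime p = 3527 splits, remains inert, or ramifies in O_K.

p splits

167 mod 4 = 3, hence disc K = 4·167 = 668 and O_K = ℤ[√167].
disc(K) = 668 is not divisible by 3527; 3527 is unramified.
Euler's criterion: 167^1763 mod 3527 = 1. Thus (167|3527) = 1.
(167/3527) = 1, so 3527 splits.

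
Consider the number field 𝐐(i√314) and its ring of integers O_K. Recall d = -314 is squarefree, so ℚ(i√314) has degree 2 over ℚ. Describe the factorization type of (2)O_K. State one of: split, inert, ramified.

Since -314 ≢ 1 mod 4, the ring of integers is ℤ[√-314] with discriminant 4·(-314) = -1256.
disc(K) = -1256 = 2·(-628), so p = 2 is ramified.

p ramifies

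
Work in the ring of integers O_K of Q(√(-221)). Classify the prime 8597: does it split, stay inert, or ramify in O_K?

d = -221 ≡ 3 (mod 4), so O_K = ℤ[√-221] and disc(K) = 4d = -884.
disc(K) = -884 is not divisible by 8597; 8597 is unramified.
Compute (-221/8597) via Euler: 8376^((8597-1)/2) mod 8597 = 8596, so (-221/8597) = -1.
d is a non-residue mod p, hence 8597 remains inert in O_K.

remains prime (inert)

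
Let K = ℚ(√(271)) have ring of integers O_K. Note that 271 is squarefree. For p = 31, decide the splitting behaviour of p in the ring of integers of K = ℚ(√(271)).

Since 271 ≢ 1 mod 4, the ring of integers is ℤ[√271] with discriminant 4·271 = 1084.
31 ∤ 1084, so 31 is unramified.
Compute (271/31) via Euler: 23^((31-1)/2) mod 31 = 30, so (271/31) = -1.
Legendre symbol -1 ⇒ 31 is inert.

31 remains inert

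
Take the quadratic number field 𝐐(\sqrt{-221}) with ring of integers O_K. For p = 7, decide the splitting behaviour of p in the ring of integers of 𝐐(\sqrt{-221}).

Since -221 ≢ 1 mod 4, the ring of integers is ℤ[√-221] with discriminant 4·(-221) = -884.
7 ∤ -884, so 7 is unramified.
(-221/7) = 3^3 mod 7 = 6, giving Legendre symbol -1.
(-221/7) = -1, so 7 is inert.

7 remains inert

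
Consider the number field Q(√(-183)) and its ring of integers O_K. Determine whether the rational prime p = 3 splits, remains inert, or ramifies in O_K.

ramified

Since -183 ≡ 1 mod 4, the ring of integers is ℤ[(1+√-183)/2] with discriminant -183.
3 divides disc(K) = -183, so 3 ramifies.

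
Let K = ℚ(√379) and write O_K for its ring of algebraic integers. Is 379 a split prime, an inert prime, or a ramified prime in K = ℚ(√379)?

379 is ramified

Since 379 ≢ 1 mod 4, the ring of integers is ℤ[√379] with discriminant 4·379 = 1516.
Ramification test: 379 | 1516. The prime 379 ramifies in K.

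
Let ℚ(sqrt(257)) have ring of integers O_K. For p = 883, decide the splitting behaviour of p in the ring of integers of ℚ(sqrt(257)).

257 mod 4 = 1, hence disc K = 257 and O_K = ℤ[(1+√257)/2].
Since gcd(883, 257) = 1 the prime 883 does not ramify.
Compute (257/883) via Euler: 257^((883-1)/2) mod 883 = 882, so (257/883) = -1.
(257/883) = -1, so 883 is inert.

remains prime (inert)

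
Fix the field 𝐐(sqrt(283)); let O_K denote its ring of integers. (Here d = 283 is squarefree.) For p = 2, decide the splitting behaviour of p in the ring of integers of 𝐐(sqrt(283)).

283 mod 4 = 3, hence disc K = 4·283 = 1132 and O_K = ℤ[√283].
disc(K) = 1132 = 2·566, so p = 2 is ramified.

2 is ramified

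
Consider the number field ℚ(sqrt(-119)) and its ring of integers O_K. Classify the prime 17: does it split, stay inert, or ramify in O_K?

ramifies in O_K

d = -119 ≡ 1 (mod 4), so O_K = ℤ[(1+√-119)/2] and disc(K) = d = -119.
disc(K) = -119 = 17·(-7), so p = 17 is ramified.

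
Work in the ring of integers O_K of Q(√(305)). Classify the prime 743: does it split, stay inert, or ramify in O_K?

p splits

d = 305 ≡ 1 (mod 4), so O_K = ℤ[(1+√305)/2] and disc(K) = d = 305.
743 ∤ 305, so 743 is unramified.
Compute (305/743) via Euler: 305^((743-1)/2) mod 743 = 1, so (305/743) = 1.
(305/743) = 1, so 743 splits.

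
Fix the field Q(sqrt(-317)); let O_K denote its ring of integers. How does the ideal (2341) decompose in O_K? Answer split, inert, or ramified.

Since -317 ≢ 1 mod 4, the ring of integers is ℤ[√-317] with discriminant 4·(-317) = -1268.
disc(K) = -1268 is not divisible by 2341; 2341 is unramified.
(-317/2341) = 2024^1170 mod 2341 = 2340, giving Legendre symbol -1.
Legendre symbol -1 ⇒ 2341 is inert.

2341 remains inert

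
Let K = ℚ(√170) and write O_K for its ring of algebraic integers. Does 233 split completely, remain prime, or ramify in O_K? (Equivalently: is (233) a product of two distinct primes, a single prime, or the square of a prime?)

splits completely

d = 170 ≡ 2 (mod 4), so O_K = ℤ[√170] and disc(K) = 4d = 680.
disc(K) = 680 is not divisible by 233; 233 is unramified.
(170/233) = 170^116 mod 233 = 1, giving Legendre symbol 1.
d is a quadratic residue mod p, hence 233 splits in O_K.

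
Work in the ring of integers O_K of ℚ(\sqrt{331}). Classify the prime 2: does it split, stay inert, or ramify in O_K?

ramifies in O_K

Since 331 ≢ 1 mod 4, the ring of integers is ℤ[√331] with discriminant 4·331 = 1324.
2 divides disc(K) = 1324, so 2 ramifies.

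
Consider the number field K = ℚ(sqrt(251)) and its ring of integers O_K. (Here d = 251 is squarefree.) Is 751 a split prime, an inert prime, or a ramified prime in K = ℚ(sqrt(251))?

751 remains inert

d = 251 ≡ 3 (mod 4), so O_K = ℤ[√251] and disc(K) = 4d = 1004.
751 ∤ 1004, so 751 is unramified.
Legendre symbol by Euler's criterion: (251/751) ≡ 251^375 ≡ 750 (mod 751), i.e. (251/751) = -1.
Legendre symbol -1 ⇒ 751 is inert.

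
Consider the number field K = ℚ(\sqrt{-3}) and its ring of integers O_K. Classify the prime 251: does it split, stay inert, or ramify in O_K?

251 remains inert

-3 mod 4 = 1, hence disc K = -3 and O_K = ℤ[(1+√-3)/2].
Since gcd(251, -3) = 1 the prime 251 does not ramify.
Euler's criterion: (-3)^125 mod 251 = 250. Thus (-3|251) = -1.
Legendre symbol -1 ⇒ 251 is inert.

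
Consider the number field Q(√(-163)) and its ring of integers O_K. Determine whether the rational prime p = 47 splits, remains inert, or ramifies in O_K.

d = -163 ≡ 1 (mod 4), so O_K = ℤ[(1+√-163)/2] and disc(K) = d = -163.
disc(K) = -163 is not divisible by 47; 47 is unramified.
(-163/47) = 25^23 mod 47 = 1, giving Legendre symbol 1.
(-163/47) = 1, so 47 splits.

p splits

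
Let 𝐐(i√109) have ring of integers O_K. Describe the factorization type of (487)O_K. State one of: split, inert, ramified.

d = -109 ≡ 3 (mod 4), so O_K = ℤ[√-109] and disc(K) = 4d = -436.
Since gcd(487, -436) = 1 the prime 487 does not ramify.
(-109/487) = 378^243 mod 487 = 1, giving Legendre symbol 1.
d is a quadratic residue mod p, hence 487 splits in O_K.

split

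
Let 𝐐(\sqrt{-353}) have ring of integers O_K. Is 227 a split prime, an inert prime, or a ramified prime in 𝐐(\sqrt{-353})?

split — (227) = 𝔭₁𝔭₂ with 𝔭₁ ≠ 𝔭₂

d = -353 ≡ 3 (mod 4), so O_K = ℤ[√-353] and disc(K) = 4d = -1412.
disc(K) = -1412 is not divisible by 227; 227 is unramified.
Compute (-353/227) via Euler: 101^((227-1)/2) mod 227 = 1, so (-353/227) = 1.
(-353/227) = 1, so 227 splits.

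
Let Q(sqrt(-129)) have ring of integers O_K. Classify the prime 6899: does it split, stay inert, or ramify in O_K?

Since -129 ≢ 1 mod 4, the ring of integers is ℤ[√-129] with discriminant 4·(-129) = -516.
6899 ∤ -516, so 6899 is unramified.
Legendre symbol by Euler's criterion: (-129/6899) ≡ (-129)^3449 ≡ 6898 (mod 6899), i.e. (-129/6899) = -1.
d is a non-residue mod p, hence 6899 remains inert in O_K.

remains prime (inert)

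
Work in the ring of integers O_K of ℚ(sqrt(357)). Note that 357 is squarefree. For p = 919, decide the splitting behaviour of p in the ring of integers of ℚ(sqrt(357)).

splits completely

Since 357 ≡ 1 mod 4, the ring of integers is ℤ[(1+√357)/2] with discriminant 357.
919 ∤ 357, so 919 is unramified.
Legendre symbol by Euler's criterion: (357/919) ≡ 357^459 ≡ 1 (mod 919), i.e. (357/919) = 1.
Legendre symbol 1 ⇒ 919 is split.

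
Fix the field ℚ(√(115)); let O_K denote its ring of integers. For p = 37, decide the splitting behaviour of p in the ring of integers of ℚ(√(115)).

115 mod 4 = 3, hence disc K = 4·115 = 460 and O_K = ℤ[√115].
disc(K) = 460 is not divisible by 37; 37 is unramified.
Legendre symbol by Euler's criterion: (115/37) ≡ 115^18 ≡ 1 (mod 37), i.e. (115/37) = 1.
Legendre symbol 1 ⇒ 37 is split.

split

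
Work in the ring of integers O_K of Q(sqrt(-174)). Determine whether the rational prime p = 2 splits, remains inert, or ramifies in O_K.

2 is ramified

d = -174 ≡ 2 (mod 4), so O_K = ℤ[√-174] and disc(K) = 4d = -696.
disc(K) = -696 = 2·(-348), so p = 2 is ramified.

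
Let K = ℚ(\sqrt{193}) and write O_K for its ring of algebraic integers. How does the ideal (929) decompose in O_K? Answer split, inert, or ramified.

split — (929) = 𝔭₁𝔭₂ with 𝔭₁ ≠ 𝔭₂

d = 193 ≡ 1 (mod 4), so O_K = ℤ[(1+√193)/2] and disc(K) = d = 193.
929 ∤ 193, so 929 is unramified.
Euler's criterion: 193^464 mod 929 = 1. Thus (193|929) = 1.
(193/929) = 1, so 929 splits.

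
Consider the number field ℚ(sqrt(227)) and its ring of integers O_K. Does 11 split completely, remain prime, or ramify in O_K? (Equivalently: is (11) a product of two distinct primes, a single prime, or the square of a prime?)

d = 227 ≡ 3 (mod 4), so O_K = ℤ[√227] and disc(K) = 4d = 908.
disc(K) = 908 is not divisible by 11; 11 is unramified.
(227/11) = 7^5 mod 11 = 10, giving Legendre symbol -1.
d is a non-residue mod p, hence 11 remains inert in O_K.

remains prime (inert)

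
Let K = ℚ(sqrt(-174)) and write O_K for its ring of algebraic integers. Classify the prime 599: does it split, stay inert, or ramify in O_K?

Since -174 ≢ 1 mod 4, the ring of integers is ℤ[√-174] with discriminant 4·(-174) = -696.
599 ∤ -696, so 599 is unramified.
(-174/599) = 425^299 mod 599 = 1, giving Legendre symbol 1.
(-174/599) = 1, so 599 splits.

p splits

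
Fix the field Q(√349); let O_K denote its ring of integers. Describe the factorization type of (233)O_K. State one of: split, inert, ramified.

Since 349 ≡ 1 mod 4, the ring of integers is ℤ[(1+√349)/2] with discriminant 349.
233 ∤ 349, so 233 is unramified.
Legendre symbol by Euler's criterion: (349/233) ≡ 349^116 ≡ 1 (mod 233), i.e. (349/233) = 1.
d is a quadratic residue mod p, hence 233 splits in O_K.

233 splits in O_K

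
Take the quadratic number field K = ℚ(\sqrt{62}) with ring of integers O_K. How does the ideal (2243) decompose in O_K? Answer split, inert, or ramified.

62 mod 4 = 2, hence disc K = 4·62 = 248 and O_K = ℤ[√62].
Since gcd(2243, 248) = 1 the prime 2243 does not ramify.
Legendre symbol by Euler's criterion: (62/2243) ≡ 62^1121 ≡ 2242 (mod 2243), i.e. (62/2243) = -1.
d is a non-residue mod p, hence 2243 remains inert in O_K.

p is inert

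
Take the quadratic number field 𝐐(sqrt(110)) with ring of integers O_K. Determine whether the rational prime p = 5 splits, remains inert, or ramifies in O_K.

ramifies in O_K

Since 110 ≢ 1 mod 4, the ring of integers is ℤ[√110] with discriminant 4·110 = 440.
disc(K) = 440 = 5·88, so p = 5 is ramified.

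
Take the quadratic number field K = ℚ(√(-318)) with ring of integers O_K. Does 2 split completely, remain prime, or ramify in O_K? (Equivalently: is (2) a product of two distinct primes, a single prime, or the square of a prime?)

2 is ramified

-318 mod 4 = 2, hence disc K = 4·(-318) = -1272 and O_K = ℤ[√-318].
disc(K) = -1272 = 2·(-636), so p = 2 is ramified.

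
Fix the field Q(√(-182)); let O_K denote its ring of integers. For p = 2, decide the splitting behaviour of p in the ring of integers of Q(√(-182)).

p ramifies

Since -182 ≢ 1 mod 4, the ring of integers is ℤ[√-182] with discriminant 4·(-182) = -728.
disc(K) = -728 = 2·(-364), so p = 2 is ramified.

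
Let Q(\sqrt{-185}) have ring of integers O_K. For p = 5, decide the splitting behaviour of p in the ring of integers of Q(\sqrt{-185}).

p ramifies

-185 mod 4 = 3, hence disc K = 4·(-185) = -740 and O_K = ℤ[√-185].
5 divides disc(K) = -740, so 5 ramifies.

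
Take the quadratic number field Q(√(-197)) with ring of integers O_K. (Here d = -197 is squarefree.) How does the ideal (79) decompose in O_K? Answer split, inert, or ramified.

split — (79) = 𝔭₁𝔭₂ with 𝔭₁ ≠ 𝔭₂

Since -197 ≢ 1 mod 4, the ring of integers is ℤ[√-197] with discriminant 4·(-197) = -788.
Since gcd(79, -788) = 1 the prime 79 does not ramify.
(-197/79) = 40^39 mod 79 = 1, giving Legendre symbol 1.
Legendre symbol 1 ⇒ 79 is split.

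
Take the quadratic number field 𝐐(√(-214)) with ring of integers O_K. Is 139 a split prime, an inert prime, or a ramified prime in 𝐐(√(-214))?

d = -214 ≡ 2 (mod 4), so O_K = ℤ[√-214] and disc(K) = 4d = -856.
Since gcd(139, -856) = 1 the prime 139 does not ramify.
Compute (-214/139) via Euler: 64^((139-1)/2) mod 139 = 1, so (-214/139) = 1.
d is a quadratic residue mod p, hence 139 splits in O_K.

split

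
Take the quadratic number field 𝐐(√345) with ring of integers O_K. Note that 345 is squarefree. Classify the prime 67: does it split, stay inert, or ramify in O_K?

splits completely

345 mod 4 = 1, hence disc K = 345 and O_K = ℤ[(1+√345)/2].
67 ∤ 345, so 67 is unramified.
Euler's criterion: 345^33 mod 67 = 1. Thus (345|67) = 1.
Legendre symbol 1 ⇒ 67 is split.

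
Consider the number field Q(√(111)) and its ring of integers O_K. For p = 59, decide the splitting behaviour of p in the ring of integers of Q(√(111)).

Since 111 ≢ 1 mod 4, the ring of integers is ℤ[√111] with discriminant 4·111 = 444.
disc(K) = 444 is not divisible by 59; 59 is unramified.
Legendre symbol by Euler's criterion: (111/59) ≡ 111^29 ≡ 58 (mod 59), i.e. (111/59) = -1.
(111/59) = -1, so 59 is inert.

p is inert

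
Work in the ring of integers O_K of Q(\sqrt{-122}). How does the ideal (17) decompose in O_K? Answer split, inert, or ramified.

remains prime (inert)

Since -122 ≢ 1 mod 4, the ring of integers is ℤ[√-122] with discriminant 4·(-122) = -488.
17 ∤ -488, so 17 is unramified.
Compute (-122/17) via Euler: 14^((17-1)/2) mod 17 = 16, so (-122/17) = -1.
Legendre symbol -1 ⇒ 17 is inert.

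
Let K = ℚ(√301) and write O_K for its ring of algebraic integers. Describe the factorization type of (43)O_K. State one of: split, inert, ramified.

301 mod 4 = 1, hence disc K = 301 and O_K = ℤ[(1+√301)/2].
Ramification test: 43 | 301. The prime 43 ramifies in K.

43 is ramified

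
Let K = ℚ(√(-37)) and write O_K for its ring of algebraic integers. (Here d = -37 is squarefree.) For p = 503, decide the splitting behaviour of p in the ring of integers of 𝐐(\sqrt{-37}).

splits completely

-37 mod 4 = 3, hence disc K = 4·(-37) = -148 and O_K = ℤ[√-37].
503 ∤ -148, so 503 is unramified.
Legendre symbol by Euler's criterion: (-37/503) ≡ (-37)^251 ≡ 1 (mod 503), i.e. (-37/503) = 1.
Legendre symbol 1 ⇒ 503 is split.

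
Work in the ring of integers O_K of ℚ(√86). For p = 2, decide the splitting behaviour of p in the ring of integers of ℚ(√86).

86 mod 4 = 2, hence disc K = 4·86 = 344 and O_K = ℤ[√86].
Ramification test: 2 | 344. The prime 2 ramifies in K.

ramified — (2) = 𝔭²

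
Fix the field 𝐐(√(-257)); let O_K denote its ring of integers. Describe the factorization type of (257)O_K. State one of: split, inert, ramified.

Since -257 ≢ 1 mod 4, the ring of integers is ℤ[√-257] with discriminant 4·(-257) = -1028.
disc(K) = -1028 = 257·(-4), so p = 257 is ramified.

p ramifies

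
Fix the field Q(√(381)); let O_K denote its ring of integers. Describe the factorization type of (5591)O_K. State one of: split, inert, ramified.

split

d = 381 ≡ 1 (mod 4), so O_K = ℤ[(1+√381)/2] and disc(K) = d = 381.
disc(K) = 381 is not divisible by 5591; 5591 is unramified.
(381/5591) = 381^2795 mod 5591 = 1, giving Legendre symbol 1.
d is a quadratic residue mod p, hence 5591 splits in O_K.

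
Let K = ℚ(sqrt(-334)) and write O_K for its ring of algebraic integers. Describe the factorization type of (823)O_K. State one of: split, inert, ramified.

-334 mod 4 = 2, hence disc K = 4·(-334) = -1336 and O_K = ℤ[√-334].
Since gcd(823, -1336) = 1 the prime 823 does not ramify.
(-334/823) = 489^411 mod 823 = 822, giving Legendre symbol -1.
(-334/823) = -1, so 823 is inert.

inert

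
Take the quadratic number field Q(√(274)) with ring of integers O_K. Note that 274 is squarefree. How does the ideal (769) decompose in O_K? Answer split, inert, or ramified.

d = 274 ≡ 2 (mod 4), so O_K = ℤ[√274] and disc(K) = 4d = 1096.
disc(K) = 1096 is not divisible by 769; 769 is unramified.
Compute (274/769) via Euler: 274^((769-1)/2) mod 769 = 768, so (274/769) = -1.
d is a non-residue mod p, hence 769 remains inert in O_K.

inert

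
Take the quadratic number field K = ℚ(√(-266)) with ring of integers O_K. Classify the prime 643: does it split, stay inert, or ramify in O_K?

d = -266 ≡ 2 (mod 4), so O_K = ℤ[√-266] and disc(K) = 4d = -1064.
643 ∤ -1064, so 643 is unramified.
Legendre symbol by Euler's criterion: (-266/643) ≡ (-266)^321 ≡ 642 (mod 643), i.e. (-266/643) = -1.
(-266/643) = -1, so 643 is inert.

643 remains inert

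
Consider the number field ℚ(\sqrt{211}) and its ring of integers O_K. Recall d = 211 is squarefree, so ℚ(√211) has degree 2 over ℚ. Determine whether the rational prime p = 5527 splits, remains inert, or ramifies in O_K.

Since 211 ≢ 1 mod 4, the ring of integers is ℤ[√211] with discriminant 4·211 = 844.
disc(K) = 844 is not divisible by 5527; 5527 is unramified.
Compute (211/5527) via Euler: 211^((5527-1)/2) mod 5527 = 1, so (211/5527) = 1.
d is a quadratic residue mod p, hence 5527 splits in O_K.

splits completely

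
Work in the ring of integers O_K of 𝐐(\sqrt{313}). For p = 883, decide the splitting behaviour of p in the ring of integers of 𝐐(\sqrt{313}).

remains prime (inert)

Since 313 ≡ 1 mod 4, the ring of integers is ℤ[(1+√313)/2] with discriminant 313.
Since gcd(883, 313) = 1 the prime 883 does not ramify.
Euler's criterion: 313^441 mod 883 = 882. Thus (313|883) = -1.
(313/883) = -1, so 883 is inert.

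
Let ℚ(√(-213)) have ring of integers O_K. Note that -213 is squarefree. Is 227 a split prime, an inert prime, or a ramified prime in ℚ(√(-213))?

Since -213 ≢ 1 mod 4, the ring of integers is ℤ[√-213] with discriminant 4·(-213) = -852.
Since gcd(227, -852) = 1 the prime 227 does not ramify.
(-213/227) = 14^113 mod 227 = 226, giving Legendre symbol -1.
Legendre symbol -1 ⇒ 227 is inert.

p is inert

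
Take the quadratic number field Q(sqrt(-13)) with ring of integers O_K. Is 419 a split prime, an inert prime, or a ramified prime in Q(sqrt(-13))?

-13 mod 4 = 3, hence disc K = 4·(-13) = -52 and O_K = ℤ[√-13].
419 ∤ -52, so 419 is unramified.
(-13/419) = 406^209 mod 419 = 418, giving Legendre symbol -1.
d is a non-residue mod p, hence 419 remains inert in O_K.

p is inert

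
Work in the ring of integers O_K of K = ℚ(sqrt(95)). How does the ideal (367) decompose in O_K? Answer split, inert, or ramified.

p splits

Since 95 ≢ 1 mod 4, the ring of integers is ℤ[√95] with discriminant 4·95 = 380.
Since gcd(367, 380) = 1 the prime 367 does not ramify.
Legendre symbol by Euler's criterion: (95/367) ≡ 95^183 ≡ 1 (mod 367), i.e. (95/367) = 1.
d is a quadratic residue mod p, hence 367 splits in O_K.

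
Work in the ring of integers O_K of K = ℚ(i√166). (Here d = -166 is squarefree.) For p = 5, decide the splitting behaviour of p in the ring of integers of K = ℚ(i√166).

split — (5) = 𝔭₁𝔭₂ with 𝔭₁ ≠ 𝔭₂

Since -166 ≢ 1 mod 4, the ring of integers is ℤ[√-166] with discriminant 4·(-166) = -664.
disc(K) = -664 is not divisible by 5; 5 is unramified.
Compute (-166/5) via Euler: 4^((5-1)/2) mod 5 = 1, so (-166/5) = 1.
Legendre symbol 1 ⇒ 5 is split.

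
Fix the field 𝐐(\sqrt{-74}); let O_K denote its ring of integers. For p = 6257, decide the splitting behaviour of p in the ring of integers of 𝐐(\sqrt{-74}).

d = -74 ≡ 2 (mod 4), so O_K = ℤ[√-74] and disc(K) = 4d = -296.
Since gcd(6257, -296) = 1 the prime 6257 does not ramify.
(-74/6257) = 6183^3128 mod 6257 = 1, giving Legendre symbol 1.
d is a quadratic residue mod p, hence 6257 splits in O_K.

6257 splits in O_K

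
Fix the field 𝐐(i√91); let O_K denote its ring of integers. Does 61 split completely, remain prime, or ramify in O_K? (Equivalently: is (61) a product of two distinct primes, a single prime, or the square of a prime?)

d = -91 ≡ 1 (mod 4), so O_K = ℤ[(1+√-91)/2] and disc(K) = d = -91.
Since gcd(61, -91) = 1 the prime 61 does not ramify.
(-91/61) = 31^30 mod 61 = 60, giving Legendre symbol -1.
Legendre symbol -1 ⇒ 61 is inert.

p is inert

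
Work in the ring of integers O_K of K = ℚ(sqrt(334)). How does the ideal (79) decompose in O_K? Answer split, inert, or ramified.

split

d = 334 ≡ 2 (mod 4), so O_K = ℤ[√334] and disc(K) = 4d = 1336.
disc(K) = 1336 is not divisible by 79; 79 is unramified.
(334/79) = 18^39 mod 79 = 1, giving Legendre symbol 1.
d is a quadratic residue mod p, hence 79 splits in O_K.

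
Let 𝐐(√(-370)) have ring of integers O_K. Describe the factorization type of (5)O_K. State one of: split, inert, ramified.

ramified

-370 mod 4 = 2, hence disc K = 4·(-370) = -1480 and O_K = ℤ[√-370].
5 divides disc(K) = -1480, so 5 ramifies.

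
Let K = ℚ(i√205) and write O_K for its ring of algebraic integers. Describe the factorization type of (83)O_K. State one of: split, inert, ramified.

Since -205 ≢ 1 mod 4, the ring of integers is ℤ[√-205] with discriminant 4·(-205) = -820.
Since gcd(83, -820) = 1 the prime 83 does not ramify.
Compute (-205/83) via Euler: 44^((83-1)/2) mod 83 = 1, so (-205/83) = 1.
Legendre symbol 1 ⇒ 83 is split.

83 splits in O_K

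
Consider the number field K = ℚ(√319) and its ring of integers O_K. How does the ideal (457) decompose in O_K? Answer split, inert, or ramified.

319 mod 4 = 3, hence disc K = 4·319 = 1276 and O_K = ℤ[√319].
Since gcd(457, 1276) = 1 the prime 457 does not ramify.
(319/457) = 319^228 mod 457 = 456, giving Legendre symbol -1.
Legendre symbol -1 ⇒ 457 is inert.

p is inert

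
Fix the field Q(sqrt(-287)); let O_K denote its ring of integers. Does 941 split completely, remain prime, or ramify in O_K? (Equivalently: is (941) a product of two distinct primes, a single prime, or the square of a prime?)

p is inert

d = -287 ≡ 1 (mod 4), so O_K = ℤ[(1+√-287)/2] and disc(K) = d = -287.
Since gcd(941, -287) = 1 the prime 941 does not ramify.
(-287/941) = 654^470 mod 941 = 940, giving Legendre symbol -1.
Legendre symbol -1 ⇒ 941 is inert.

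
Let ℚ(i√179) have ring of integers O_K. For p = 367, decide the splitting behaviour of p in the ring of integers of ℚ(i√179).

d = -179 ≡ 1 (mod 4), so O_K = ℤ[(1+√-179)/2] and disc(K) = d = -179.
367 ∤ -179, so 367 is unramified.
Compute (-179/367) via Euler: 188^((367-1)/2) mod 367 = 1, so (-179/367) = 1.
Legendre symbol 1 ⇒ 367 is split.

splits completely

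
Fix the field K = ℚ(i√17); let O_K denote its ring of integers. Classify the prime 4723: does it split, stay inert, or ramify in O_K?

d = -17 ≡ 3 (mod 4), so O_K = ℤ[√-17] and disc(K) = 4d = -68.
4723 ∤ -68, so 4723 is unramified.
(-17/4723) = 4706^2361 mod 4723 = 1, giving Legendre symbol 1.
d is a quadratic residue mod p, hence 4723 splits in O_K.

p splits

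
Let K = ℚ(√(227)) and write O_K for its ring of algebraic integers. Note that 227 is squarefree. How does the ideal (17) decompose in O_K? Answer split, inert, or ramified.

remains prime (inert)

d = 227 ≡ 3 (mod 4), so O_K = ℤ[√227] and disc(K) = 4d = 908.
disc(K) = 908 is not divisible by 17; 17 is unramified.
Legendre symbol by Euler's criterion: (227/17) ≡ 227^8 ≡ 16 (mod 17), i.e. (227/17) = -1.
Legendre symbol -1 ⇒ 17 is inert.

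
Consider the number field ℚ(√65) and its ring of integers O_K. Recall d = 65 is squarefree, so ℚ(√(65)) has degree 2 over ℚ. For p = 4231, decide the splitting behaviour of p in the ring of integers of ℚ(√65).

d = 65 ≡ 1 (mod 4), so O_K = ℤ[(1+√65)/2] and disc(K) = d = 65.
disc(K) = 65 is not divisible by 4231; 4231 is unramified.
Compute (65/4231) via Euler: 65^((4231-1)/2) mod 4231 = 4230, so (65/4231) = -1.
d is a non-residue mod p, hence 4231 remains inert in O_K.

remains prime (inert)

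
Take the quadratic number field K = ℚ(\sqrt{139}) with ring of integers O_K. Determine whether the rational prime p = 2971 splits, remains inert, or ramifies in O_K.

139 mod 4 = 3, hence disc K = 4·139 = 556 and O_K = ℤ[√139].
disc(K) = 556 is not divisible by 2971; 2971 is unramified.
(139/2971) = 139^1485 mod 2971 = 2970, giving Legendre symbol -1.
(139/2971) = -1, so 2971 is inert.

p is inert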